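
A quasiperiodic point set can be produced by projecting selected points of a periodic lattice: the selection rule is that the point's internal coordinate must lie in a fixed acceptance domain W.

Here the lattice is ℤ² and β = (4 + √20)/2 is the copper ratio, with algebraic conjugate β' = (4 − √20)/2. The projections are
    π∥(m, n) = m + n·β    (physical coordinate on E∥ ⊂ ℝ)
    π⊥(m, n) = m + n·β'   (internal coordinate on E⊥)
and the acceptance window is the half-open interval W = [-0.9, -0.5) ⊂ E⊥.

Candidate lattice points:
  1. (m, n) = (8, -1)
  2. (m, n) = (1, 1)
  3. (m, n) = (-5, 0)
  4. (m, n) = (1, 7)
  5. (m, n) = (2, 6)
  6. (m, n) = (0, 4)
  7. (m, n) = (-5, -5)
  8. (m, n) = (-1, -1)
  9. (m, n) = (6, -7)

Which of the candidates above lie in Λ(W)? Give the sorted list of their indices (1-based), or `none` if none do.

4, 8

β' = (4−√20)/2 ≈ -0.2361.
#1 (8,-1): internal coord 8 + (-1)·β' = +8.2361; +8.2361 ∉ [-0.9, -0.5) → out
#2 (1,1): internal coord 1 + (1)·β' = +0.7639; +0.7639 ∉ [-0.9, -0.5) → out
#3 (-5,0): internal coord -5 + (0)·β' = -5.0000; -5.0000 ∉ [-0.9, -0.5) → out
#4 (1,7): internal coord 1 + (7)·β' = -0.6525; -0.6525 ∈ [-0.9, -0.5) → IN Λ
#5 (2,6): internal coord 2 + (6)·β' = +0.5836; +0.5836 ∉ [-0.9, -0.5) → out
#6 (0,4): internal coord 0 + (4)·β' = -0.9443; -0.9443 ∉ [-0.9, -0.5) → out
#7 (-5,-5): internal coord -5 + (-5)·β' = -3.8197; -3.8197 ∉ [-0.9, -0.5) → out
#8 (-1,-1): internal coord -1 + (-1)·β' = -0.7639; -0.7639 ∈ [-0.9, -0.5) → IN Λ
#9 (6,-7): internal coord 6 + (-7)·β' = +7.6525; +7.6525 ∉ [-0.9, -0.5) → out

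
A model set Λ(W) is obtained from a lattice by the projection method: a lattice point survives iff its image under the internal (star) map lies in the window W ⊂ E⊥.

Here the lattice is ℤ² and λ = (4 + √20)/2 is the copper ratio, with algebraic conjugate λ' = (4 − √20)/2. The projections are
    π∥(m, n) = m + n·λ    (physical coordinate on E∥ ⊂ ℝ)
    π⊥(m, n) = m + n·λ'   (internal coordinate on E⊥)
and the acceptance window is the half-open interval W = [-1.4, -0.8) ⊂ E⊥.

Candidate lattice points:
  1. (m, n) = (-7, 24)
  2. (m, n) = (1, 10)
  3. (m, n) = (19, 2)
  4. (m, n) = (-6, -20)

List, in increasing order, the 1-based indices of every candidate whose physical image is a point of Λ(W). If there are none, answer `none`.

Compute λ' = (4−√20)/2 = -0.236068, so π⊥(m,n) = m -0.236068·n.
candidate 1: (m,n)=(-7,24) → π∥ = -7+24·λ ≈ 94.665631, π⊥ = -7+24·λ' ≈ -12.665631 ∉ [-1.4, -0.8) ⇒ out
candidate 2: (m,n)=(1,10) → π∥ = 1+10·λ ≈ 43.360680, π⊥ = 1+10·λ' ≈ -1.360680 ∈ [-1.4, -0.8) ⇒ IN Λ
candidate 3: (m,n)=(19,2) → π∥ = 19+2·λ ≈ 27.472136, π⊥ = 19+2·λ' ≈ 18.527864 ∉ [-1.4, -0.8) ⇒ out
candidate 4: (m,n)=(-6,-20) → π∥ = -6-20·λ ≈ -90.721360, π⊥ = -6-20·λ' ≈ -1.278640 ∈ [-1.4, -0.8) ⇒ IN Λ

2, 4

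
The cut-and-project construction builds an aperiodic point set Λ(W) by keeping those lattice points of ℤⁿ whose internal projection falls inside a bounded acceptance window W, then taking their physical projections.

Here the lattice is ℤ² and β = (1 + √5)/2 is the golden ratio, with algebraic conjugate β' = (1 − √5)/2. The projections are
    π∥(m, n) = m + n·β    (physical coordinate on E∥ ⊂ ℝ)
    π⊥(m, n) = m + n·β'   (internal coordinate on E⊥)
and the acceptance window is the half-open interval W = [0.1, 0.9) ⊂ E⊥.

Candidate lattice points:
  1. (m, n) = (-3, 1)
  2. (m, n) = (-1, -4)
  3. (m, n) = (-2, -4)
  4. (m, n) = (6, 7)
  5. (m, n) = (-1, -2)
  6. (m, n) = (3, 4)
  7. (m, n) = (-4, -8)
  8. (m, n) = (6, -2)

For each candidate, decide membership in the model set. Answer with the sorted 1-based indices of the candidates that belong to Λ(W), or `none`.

3, 5, 6

β' = (1−√5)/2 ≈ -0.618034.
#1 (-3,1): internal coord -3 + (1)·β' = -3.618034; -3.618034 ∉ [0.1, 0.9) → out
#2 (-1,-4): internal coord -1 + (-4)·β' = +1.472136; +1.472136 ∉ [0.1, 0.9) → out
#3 (-2,-4): internal coord -2 + (-4)·β' = +0.472136; +0.472136 ∈ [0.1, 0.9) → IN Λ
#4 (6,7): internal coord 6 + (7)·β' = +1.673762; +1.673762 ∉ [0.1, 0.9) → out
#5 (-1,-2): internal coord -1 + (-2)·β' = +0.236068; +0.236068 ∈ [0.1, 0.9) → IN Λ
#6 (3,4): internal coord 3 + (4)·β' = +0.527864; +0.527864 ∈ [0.1, 0.9) → IN Λ
#7 (-4,-8): internal coord -4 + (-8)·β' = +0.944272; +0.944272 ∉ [0.1, 0.9) → out
#8 (6,-2): internal coord 6 + (-2)·β' = +7.236068; +7.236068 ∉ [0.1, 0.9) → out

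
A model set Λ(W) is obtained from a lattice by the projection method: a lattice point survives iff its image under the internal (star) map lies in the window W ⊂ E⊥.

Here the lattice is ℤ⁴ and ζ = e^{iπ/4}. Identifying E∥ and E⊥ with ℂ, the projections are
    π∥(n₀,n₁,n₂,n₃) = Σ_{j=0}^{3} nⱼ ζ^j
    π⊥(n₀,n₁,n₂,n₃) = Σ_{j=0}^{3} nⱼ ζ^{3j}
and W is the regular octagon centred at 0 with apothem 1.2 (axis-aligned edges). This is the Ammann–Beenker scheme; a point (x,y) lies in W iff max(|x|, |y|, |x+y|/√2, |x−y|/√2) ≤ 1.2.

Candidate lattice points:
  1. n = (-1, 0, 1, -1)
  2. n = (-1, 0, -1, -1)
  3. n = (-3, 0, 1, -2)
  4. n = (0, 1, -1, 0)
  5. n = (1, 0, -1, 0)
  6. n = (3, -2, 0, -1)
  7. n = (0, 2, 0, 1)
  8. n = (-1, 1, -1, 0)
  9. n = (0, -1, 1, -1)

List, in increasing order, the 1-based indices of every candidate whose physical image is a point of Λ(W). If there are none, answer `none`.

With ζ = e^{iπ/4} the internal vectors are ζ^0,ζ^3,ζ^6,ζ^9.
candidate 1: n = (-1, 0, 1, -1) → π⊥ ≈ (-1.7071, -1.7071); max(|x|,|y|,|x±y|/√2) = 2.4142 > 1.2 ⇒ ∉ W
candidate 2: n = (-1, 0, -1, -1) → π⊥ ≈ (-1.7071, +0.2929); max(|x|,|y|,|x±y|/√2) = 1.7071 > 1.2 ⇒ ∉ W
candidate 3: n = (-3, 0, 1, -2) → π⊥ ≈ (-4.4142, -2.4142); max(|x|,|y|,|x±y|/√2) = 4.8284 > 1.2 ⇒ ∉ W
candidate 4: n = (0, 1, -1, 0) → π⊥ ≈ (-0.7071, +1.7071); max(|x|,|y|,|x±y|/√2) = 1.7071 > 1.2 ⇒ ∉ W
candidate 5: n = (1, 0, -1, 0) → π⊥ ≈ (+1.0000, +1.0000); max(|x|,|y|,|x±y|/√2) = 1.4142 > 1.2 ⇒ ∉ W
candidate 6: n = (3, -2, 0, -1) → π⊥ ≈ (+3.7071, -2.1213); max(|x|,|y|,|x±y|/√2) = 4.1213 > 1.2 ⇒ ∉ W
candidate 7: n = (0, 2, 0, 1) → π⊥ ≈ (-0.7071, +2.1213); max(|x|,|y|,|x±y|/√2) = 2.1213 > 1.2 ⇒ ∉ W
candidate 8: n = (-1, 1, -1, 0) → π⊥ ≈ (-1.7071, +1.7071); max(|x|,|y|,|x±y|/√2) = 2.4142 > 1.2 ⇒ ∉ W
candidate 9: n = (0, -1, 1, -1) → π⊥ ≈ (+0.0000, -2.4142); max(|x|,|y|,|x±y|/√2) = 2.4142 > 1.2 ⇒ ∉ W

none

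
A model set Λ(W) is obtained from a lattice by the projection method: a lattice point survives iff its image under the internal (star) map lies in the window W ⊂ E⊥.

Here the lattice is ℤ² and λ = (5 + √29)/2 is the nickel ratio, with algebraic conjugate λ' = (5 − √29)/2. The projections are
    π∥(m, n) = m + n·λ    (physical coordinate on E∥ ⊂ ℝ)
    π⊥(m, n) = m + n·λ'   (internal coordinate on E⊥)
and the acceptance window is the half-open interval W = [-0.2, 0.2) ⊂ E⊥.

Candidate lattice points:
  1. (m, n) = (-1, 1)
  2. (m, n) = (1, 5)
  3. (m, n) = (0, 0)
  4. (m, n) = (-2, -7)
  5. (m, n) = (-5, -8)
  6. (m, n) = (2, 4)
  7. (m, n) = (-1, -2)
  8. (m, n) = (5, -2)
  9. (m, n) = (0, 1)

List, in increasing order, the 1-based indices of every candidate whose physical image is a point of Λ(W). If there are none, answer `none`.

Compute λ' = (5−√29)/2 = -0.192582, so π⊥(m,n) = m -0.192582·n.
candidate 1: (m,n)=(-1,1) → π∥ = -1+1·λ ≈ 4.192582, π⊥ = -1+1·λ' ≈ -1.192582 ∉ [-0.2, 0.2) ⇒ out
candidate 2: (m,n)=(1,5) → π∥ = 1+5·λ ≈ 26.962912, π⊥ = 1+5·λ' ≈ 0.037088 ∈ [-0.2, 0.2) ⇒ IN Λ
candidate 3: (m,n)=(0,0) → π∥ = 0+0·λ ≈ 0.000000, π⊥ = 0+0·λ' ≈ 0.000000 ∈ [-0.2, 0.2) ⇒ IN Λ
candidate 4: (m,n)=(-2,-7) → π∥ = -2-7·λ ≈ -38.348077, π⊥ = -2-7·λ' ≈ -0.651923 ∉ [-0.2, 0.2) ⇒ out
candidate 5: (m,n)=(-5,-8) → π∥ = -5-8·λ ≈ -46.540659, π⊥ = -5-8·λ' ≈ -3.459341 ∉ [-0.2, 0.2) ⇒ out
candidate 6: (m,n)=(2,4) → π∥ = 2+4·λ ≈ 22.770330, π⊥ = 2+4·λ' ≈ 1.229670 ∉ [-0.2, 0.2) ⇒ out
candidate 7: (m,n)=(-1,-2) → π∥ = -1-2·λ ≈ -11.385165, π⊥ = -1-2·λ' ≈ -0.614835 ∉ [-0.2, 0.2) ⇒ out
candidate 8: (m,n)=(5,-2) → π∥ = 5-2·λ ≈ -5.385165, π⊥ = 5-2·λ' ≈ 5.385165 ∉ [-0.2, 0.2) ⇒ out
candidate 9: (m,n)=(0,1) → π∥ = 0+1·λ ≈ 5.192582, π⊥ = 0+1·λ' ≈ -0.192582 ∈ [-0.2, 0.2) ⇒ IN Λ

2, 3, 9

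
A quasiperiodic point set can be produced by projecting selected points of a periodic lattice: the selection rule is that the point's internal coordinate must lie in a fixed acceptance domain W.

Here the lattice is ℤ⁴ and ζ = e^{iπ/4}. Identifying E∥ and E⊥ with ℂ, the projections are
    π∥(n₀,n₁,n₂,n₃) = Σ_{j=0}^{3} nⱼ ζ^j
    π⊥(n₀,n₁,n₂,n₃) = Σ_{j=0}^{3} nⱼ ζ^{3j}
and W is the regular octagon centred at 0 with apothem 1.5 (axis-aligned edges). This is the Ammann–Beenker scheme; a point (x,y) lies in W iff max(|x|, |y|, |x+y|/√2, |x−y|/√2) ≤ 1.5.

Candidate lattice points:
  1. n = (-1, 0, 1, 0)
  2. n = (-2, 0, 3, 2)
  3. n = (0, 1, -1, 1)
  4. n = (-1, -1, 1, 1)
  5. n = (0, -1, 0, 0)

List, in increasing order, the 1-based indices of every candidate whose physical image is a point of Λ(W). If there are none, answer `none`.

1, 4, 5

Internal map: ζ^{3j} for j=0..3 gives (1,0), (−√2/2,√2/2), (0,−1), (√2/2,√2/2).
candidate 1: n = (-1, 0, 1, 0) → π⊥ ≈ (-1.000000, -1.000000); max(|x|,|y|,|x±y|/√2) = 1.414214 ≤ 1.5 ⇒ ∈ W
candidate 2: n = (-2, 0, 3, 2) → π⊥ ≈ (-0.585786, -1.585786); max(|x|,|y|,|x±y|/√2) = 1.585786 > 1.5 ⇒ ∉ W
candidate 3: n = (0, 1, -1, 1) → π⊥ ≈ (+0.000000, +2.414214); max(|x|,|y|,|x±y|/√2) = 2.414214 > 1.5 ⇒ ∉ W
candidate 4: n = (-1, -1, 1, 1) → π⊥ ≈ (+0.414214, -1.000000); max(|x|,|y|,|x±y|/√2) = 1.000000 ≤ 1.5 ⇒ ∈ W
candidate 5: n = (0, -1, 0, 0) → π⊥ ≈ (+0.707107, -0.707107); max(|x|,|y|,|x±y|/√2) = 1.000000 ≤ 1.5 ⇒ ∈ W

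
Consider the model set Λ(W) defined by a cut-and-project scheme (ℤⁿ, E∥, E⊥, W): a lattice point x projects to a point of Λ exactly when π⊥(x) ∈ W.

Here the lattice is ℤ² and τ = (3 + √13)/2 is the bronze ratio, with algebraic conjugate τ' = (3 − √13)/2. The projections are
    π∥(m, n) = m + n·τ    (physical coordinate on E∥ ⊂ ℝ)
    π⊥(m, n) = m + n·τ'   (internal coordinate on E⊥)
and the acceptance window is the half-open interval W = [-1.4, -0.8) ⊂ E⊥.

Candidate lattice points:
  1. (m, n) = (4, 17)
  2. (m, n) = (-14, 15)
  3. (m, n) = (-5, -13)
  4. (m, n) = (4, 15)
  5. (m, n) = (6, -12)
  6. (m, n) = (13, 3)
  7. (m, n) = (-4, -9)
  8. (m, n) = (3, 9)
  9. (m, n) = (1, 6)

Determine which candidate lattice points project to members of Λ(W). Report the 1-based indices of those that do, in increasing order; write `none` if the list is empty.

1, 3, 7, 9

Numerically τ ≈ 3.302776 and τ' = −1/τ ≈ -0.302776.
#1 (4,17): internal coord 4 + (17)·τ' = -1.147186; -1.147186 ∈ [-1.4, -0.8) → IN Λ
#2 (-14,15): internal coord -14 + (15)·τ' = -18.541635; -18.541635 ∉ [-1.4, -0.8) → out
#3 (-5,-13): internal coord -5 + (-13)·τ' = -1.063917; -1.063917 ∈ [-1.4, -0.8) → IN Λ
#4 (4,15): internal coord 4 + (15)·τ' = -0.541635; -0.541635 ∉ [-1.4, -0.8) → out
#5 (6,-12): internal coord 6 + (-12)·τ' = +9.633308; +9.633308 ∉ [-1.4, -0.8) → out
#6 (13,3): internal coord 13 + (3)·τ' = +12.091673; +12.091673 ∉ [-1.4, -0.8) → out
#7 (-4,-9): internal coord -4 + (-9)·τ' = -1.275019; -1.275019 ∈ [-1.4, -0.8) → IN Λ
#8 (3,9): internal coord 3 + (9)·τ' = +0.275019; +0.275019 ∉ [-1.4, -0.8) → out
#9 (1,6): internal coord 1 + (6)·τ' = -0.816654; -0.816654 ∈ [-1.4, -0.8) → IN Λ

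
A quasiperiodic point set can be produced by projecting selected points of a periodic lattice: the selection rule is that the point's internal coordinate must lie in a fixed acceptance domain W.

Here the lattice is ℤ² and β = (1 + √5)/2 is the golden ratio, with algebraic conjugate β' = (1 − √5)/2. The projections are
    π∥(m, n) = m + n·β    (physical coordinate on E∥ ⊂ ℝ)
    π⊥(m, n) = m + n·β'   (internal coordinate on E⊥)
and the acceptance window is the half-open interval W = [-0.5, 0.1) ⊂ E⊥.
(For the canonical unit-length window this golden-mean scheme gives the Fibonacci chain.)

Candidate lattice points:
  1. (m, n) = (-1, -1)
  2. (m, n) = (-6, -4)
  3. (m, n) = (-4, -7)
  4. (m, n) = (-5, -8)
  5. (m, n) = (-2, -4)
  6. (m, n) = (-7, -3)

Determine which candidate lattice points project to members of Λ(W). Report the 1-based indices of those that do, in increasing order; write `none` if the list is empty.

Numerically β ≈ 1.618034 and β' = −1/β ≈ -0.618034.
candidate 1: (m,n)=(-1,-1) → π∥ = -1-1·β ≈ -2.618034, π⊥ = -1-1·β' ≈ -0.381966 ∈ [-0.5, 0.1) ⇒ IN Λ
candidate 2: (m,n)=(-6,-4) → π∥ = -6-4·β ≈ -12.472136, π⊥ = -6-4·β' ≈ -3.527864 ∉ [-0.5, 0.1) ⇒ out
candidate 3: (m,n)=(-4,-7) → π∥ = -4-7·β ≈ -15.326238, π⊥ = -4-7·β' ≈ 0.326238 ∉ [-0.5, 0.1) ⇒ out
candidate 4: (m,n)=(-5,-8) → π∥ = -5-8·β ≈ -17.944272, π⊥ = -5-8·β' ≈ -0.055728 ∈ [-0.5, 0.1) ⇒ IN Λ
candidate 5: (m,n)=(-2,-4) → π∥ = -2-4·β ≈ -8.472136, π⊥ = -2-4·β' ≈ 0.472136 ∉ [-0.5, 0.1) ⇒ out
candidate 6: (m,n)=(-7,-3) → π∥ = -7-3·β ≈ -11.854102, π⊥ = -7-3·β' ≈ -5.145898 ∉ [-0.5, 0.1) ⇒ out

1, 4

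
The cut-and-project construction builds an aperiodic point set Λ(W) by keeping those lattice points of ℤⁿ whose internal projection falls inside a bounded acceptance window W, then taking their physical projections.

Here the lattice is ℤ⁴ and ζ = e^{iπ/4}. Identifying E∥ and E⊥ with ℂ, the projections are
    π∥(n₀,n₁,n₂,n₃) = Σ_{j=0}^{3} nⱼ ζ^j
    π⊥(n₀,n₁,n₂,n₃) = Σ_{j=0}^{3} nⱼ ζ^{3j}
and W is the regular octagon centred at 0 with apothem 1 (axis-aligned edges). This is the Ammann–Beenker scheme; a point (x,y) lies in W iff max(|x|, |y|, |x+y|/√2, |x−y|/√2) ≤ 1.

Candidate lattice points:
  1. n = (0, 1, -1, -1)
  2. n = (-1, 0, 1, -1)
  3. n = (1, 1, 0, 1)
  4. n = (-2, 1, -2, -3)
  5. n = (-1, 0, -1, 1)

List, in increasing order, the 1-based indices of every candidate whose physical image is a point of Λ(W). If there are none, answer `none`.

π⊥(n) = n₀ + n₁ζ³ + n₂ζ⁶ + n₃ζ⁹ where ζ = e^{iπ/4}.
#1 (0, 1, -1, -1): internal (-1.41421, 1.00000); octagon support 1.70711 vs apothem 1 → ∉ W
#2 (-1, 0, 1, -1): internal (-1.70711, -1.70711); octagon support 2.41421 vs apothem 1 → ∉ W
#3 (1, 1, 0, 1): internal (1.00000, 1.41421); octagon support 1.70711 vs apothem 1 → ∉ W
#4 (-2, 1, -2, -3): internal (-4.82843, 0.58579); octagon support 4.82843 vs apothem 1 → ∉ W
#5 (-1, 0, -1, 1): internal (-0.29289, 1.70711); octagon support 1.70711 vs apothem 1 → ∉ W

none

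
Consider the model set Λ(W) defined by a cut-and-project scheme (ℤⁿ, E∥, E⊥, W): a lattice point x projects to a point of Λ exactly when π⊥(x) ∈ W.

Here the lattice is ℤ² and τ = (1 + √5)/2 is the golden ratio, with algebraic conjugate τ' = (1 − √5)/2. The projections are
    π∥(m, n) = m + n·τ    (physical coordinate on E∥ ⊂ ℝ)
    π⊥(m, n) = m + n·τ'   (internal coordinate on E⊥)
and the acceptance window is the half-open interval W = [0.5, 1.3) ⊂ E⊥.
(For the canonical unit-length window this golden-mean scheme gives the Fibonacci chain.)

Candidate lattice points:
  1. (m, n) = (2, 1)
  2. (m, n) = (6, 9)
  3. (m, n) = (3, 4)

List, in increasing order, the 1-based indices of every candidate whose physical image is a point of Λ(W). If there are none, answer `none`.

3

Numerically τ ≈ 1.618034 and τ' = −1/τ ≈ -0.618034.
#1 (2,1): internal coord 2 + (1)·τ' = +1.381966; +1.381966 ∉ [0.5, 1.3) → out
#2 (6,9): internal coord 6 + (9)·τ' = +0.437694; +0.437694 ∉ [0.5, 1.3) → out
#3 (3,4): internal coord 3 + (4)·τ' = +0.527864; +0.527864 ∈ [0.5, 1.3) → IN Λ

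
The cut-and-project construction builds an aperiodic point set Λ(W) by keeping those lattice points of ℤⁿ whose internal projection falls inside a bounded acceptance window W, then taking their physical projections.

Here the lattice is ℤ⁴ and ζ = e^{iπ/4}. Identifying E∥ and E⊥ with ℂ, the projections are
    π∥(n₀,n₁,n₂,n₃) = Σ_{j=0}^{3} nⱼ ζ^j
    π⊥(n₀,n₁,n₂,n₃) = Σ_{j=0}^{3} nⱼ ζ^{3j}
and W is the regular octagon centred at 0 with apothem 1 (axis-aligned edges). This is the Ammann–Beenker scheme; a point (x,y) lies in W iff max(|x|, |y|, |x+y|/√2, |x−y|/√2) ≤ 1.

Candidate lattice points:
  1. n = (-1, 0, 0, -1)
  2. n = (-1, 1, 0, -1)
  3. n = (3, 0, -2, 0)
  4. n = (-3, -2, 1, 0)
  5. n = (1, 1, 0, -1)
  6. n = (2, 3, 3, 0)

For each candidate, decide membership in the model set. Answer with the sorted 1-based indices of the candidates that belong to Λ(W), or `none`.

5, 6

Internal map: ζ^{3j} for j=0..3 gives (1,0), (−√2/2,√2/2), (0,−1), (√2/2,√2/2).
candidate 1: n = (-1, 0, 0, -1) → π⊥ ≈ (-1.7071, -0.7071); max(|x|,|y|,|x±y|/√2) = 1.7071 > 1 ⇒ ∉ W
candidate 2: n = (-1, 1, 0, -1) → π⊥ ≈ (-2.4142, +0.0000); max(|x|,|y|,|x±y|/√2) = 2.4142 > 1 ⇒ ∉ W
candidate 3: n = (3, 0, -2, 0) → π⊥ ≈ (+3.0000, +2.0000); max(|x|,|y|,|x±y|/√2) = 3.5355 > 1 ⇒ ∉ W
candidate 4: n = (-3, -2, 1, 0) → π⊥ ≈ (-1.5858, -2.4142); max(|x|,|y|,|x±y|/√2) = 2.8284 > 1 ⇒ ∉ W
candidate 5: n = (1, 1, 0, -1) → π⊥ ≈ (-0.4142, +0.0000); max(|x|,|y|,|x±y|/√2) = 0.4142 ≤ 1 ⇒ ∈ W
candidate 6: n = (2, 3, 3, 0) → π⊥ ≈ (-0.1213, -0.8787); max(|x|,|y|,|x±y|/√2) = 0.8787 ≤ 1 ⇒ ∈ W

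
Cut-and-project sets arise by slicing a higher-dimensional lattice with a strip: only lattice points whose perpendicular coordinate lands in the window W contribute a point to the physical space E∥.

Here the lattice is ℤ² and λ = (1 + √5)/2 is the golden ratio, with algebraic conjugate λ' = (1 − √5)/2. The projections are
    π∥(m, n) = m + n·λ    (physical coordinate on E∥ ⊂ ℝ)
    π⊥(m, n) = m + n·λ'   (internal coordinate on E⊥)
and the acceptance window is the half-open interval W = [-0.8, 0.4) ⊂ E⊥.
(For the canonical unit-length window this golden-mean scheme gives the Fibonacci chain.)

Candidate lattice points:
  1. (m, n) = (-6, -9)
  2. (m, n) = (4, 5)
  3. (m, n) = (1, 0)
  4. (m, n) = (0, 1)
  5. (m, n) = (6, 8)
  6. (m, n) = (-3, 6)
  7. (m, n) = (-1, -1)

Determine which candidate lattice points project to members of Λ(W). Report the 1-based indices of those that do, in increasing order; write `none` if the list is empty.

λ' = (1−√5)/2 ≈ -0.61803.
#1 (-6,-9): internal coord -6 + (-9)·λ' = -0.43769; -0.43769 ∈ [-0.8, 0.4) → IN Λ
#2 (4,5): internal coord 4 + (5)·λ' = +0.90983; +0.90983 ∉ [-0.8, 0.4) → out
#3 (1,0): internal coord 1 + (0)·λ' = +1.00000; +1.00000 ∉ [-0.8, 0.4) → out
#4 (0,1): internal coord 0 + (1)·λ' = -0.61803; -0.61803 ∈ [-0.8, 0.4) → IN Λ
#5 (6,8): internal coord 6 + (8)·λ' = +1.05573; +1.05573 ∉ [-0.8, 0.4) → out
#6 (-3,6): internal coord -3 + (6)·λ' = -6.70820; -6.70820 ∉ [-0.8, 0.4) → out
#7 (-1,-1): internal coord -1 + (-1)·λ' = -0.38197; -0.38197 ∈ [-0.8, 0.4) → IN Λ

1, 4, 7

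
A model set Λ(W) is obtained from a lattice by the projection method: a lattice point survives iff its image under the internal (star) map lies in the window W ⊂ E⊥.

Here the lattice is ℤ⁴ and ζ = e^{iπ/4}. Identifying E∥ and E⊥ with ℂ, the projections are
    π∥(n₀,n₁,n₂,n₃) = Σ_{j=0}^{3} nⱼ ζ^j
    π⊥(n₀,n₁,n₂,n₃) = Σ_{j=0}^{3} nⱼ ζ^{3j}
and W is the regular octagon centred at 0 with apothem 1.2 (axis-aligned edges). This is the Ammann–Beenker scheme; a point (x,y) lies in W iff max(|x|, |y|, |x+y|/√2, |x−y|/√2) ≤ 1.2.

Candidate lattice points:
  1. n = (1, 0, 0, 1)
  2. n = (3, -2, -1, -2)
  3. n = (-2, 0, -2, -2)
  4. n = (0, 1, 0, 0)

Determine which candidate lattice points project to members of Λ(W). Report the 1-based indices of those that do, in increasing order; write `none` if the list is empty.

Internal map: ζ^{3j} for j=0..3 gives (1,0), (−√2/2,√2/2), (0,−1), (√2/2,√2/2).
#1 (1, 0, 0, 1): internal (1.7071, 0.7071); octagon support 1.7071 vs apothem 1.2 → ∉ W
#2 (3, -2, -1, -2): internal (3.0000, -1.8284); octagon support 3.4142 vs apothem 1.2 → ∉ W
#3 (-2, 0, -2, -2): internal (-3.4142, 0.5858); octagon support 3.4142 vs apothem 1.2 → ∉ W
#4 (0, 1, 0, 0): internal (-0.7071, 0.7071); octagon support 1.0000 vs apothem 1.2 → ∈ W

4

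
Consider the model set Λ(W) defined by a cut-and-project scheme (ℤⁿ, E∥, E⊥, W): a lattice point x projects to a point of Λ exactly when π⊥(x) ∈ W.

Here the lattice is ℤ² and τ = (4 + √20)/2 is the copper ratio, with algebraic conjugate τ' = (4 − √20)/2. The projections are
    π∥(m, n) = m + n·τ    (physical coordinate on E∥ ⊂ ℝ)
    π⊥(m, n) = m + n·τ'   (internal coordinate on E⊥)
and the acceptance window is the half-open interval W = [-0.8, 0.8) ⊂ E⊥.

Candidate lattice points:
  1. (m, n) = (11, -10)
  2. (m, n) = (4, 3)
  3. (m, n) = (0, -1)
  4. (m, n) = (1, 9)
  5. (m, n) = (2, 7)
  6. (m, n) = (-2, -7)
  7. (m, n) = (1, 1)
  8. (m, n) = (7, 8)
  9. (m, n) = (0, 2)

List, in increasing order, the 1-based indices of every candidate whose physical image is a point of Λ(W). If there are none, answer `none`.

τ' = (4−√20)/2 ≈ -0.2361.
candidate 1: (m,n)=(11,-10) → π∥ = 11-10·τ ≈ -31.3607, π⊥ = 11-10·τ' ≈ 13.3607 ∉ [-0.8, 0.8) ⇒ out
candidate 2: (m,n)=(4,3) → π∥ = 4+3·τ ≈ 16.7082, π⊥ = 4+3·τ' ≈ 3.2918 ∉ [-0.8, 0.8) ⇒ out
candidate 3: (m,n)=(0,-1) → π∥ = 0-1·τ ≈ -4.2361, π⊥ = 0-1·τ' ≈ 0.2361 ∈ [-0.8, 0.8) ⇒ IN Λ
candidate 4: (m,n)=(1,9) → π∥ = 1+9·τ ≈ 39.1246, π⊥ = 1+9·τ' ≈ -1.1246 ∉ [-0.8, 0.8) ⇒ out
candidate 5: (m,n)=(2,7) → π∥ = 2+7·τ ≈ 31.6525, π⊥ = 2+7·τ' ≈ 0.3475 ∈ [-0.8, 0.8) ⇒ IN Λ
candidate 6: (m,n)=(-2,-7) → π∥ = -2-7·τ ≈ -31.6525, π⊥ = -2-7·τ' ≈ -0.3475 ∈ [-0.8, 0.8) ⇒ IN Λ
candidate 7: (m,n)=(1,1) → π∥ = 1+1·τ ≈ 5.2361, π⊥ = 1+1·τ' ≈ 0.7639 ∈ [-0.8, 0.8) ⇒ IN Λ
candidate 8: (m,n)=(7,8) → π∥ = 7+8·τ ≈ 40.8885, π⊥ = 7+8·τ' ≈ 5.1115 ∉ [-0.8, 0.8) ⇒ out
candidate 9: (m,n)=(0,2) → π∥ = 0+2·τ ≈ 8.4721, π⊥ = 0+2·τ' ≈ -0.4721 ∈ [-0.8, 0.8) ⇒ IN Λ

3, 5, 6, 7, 9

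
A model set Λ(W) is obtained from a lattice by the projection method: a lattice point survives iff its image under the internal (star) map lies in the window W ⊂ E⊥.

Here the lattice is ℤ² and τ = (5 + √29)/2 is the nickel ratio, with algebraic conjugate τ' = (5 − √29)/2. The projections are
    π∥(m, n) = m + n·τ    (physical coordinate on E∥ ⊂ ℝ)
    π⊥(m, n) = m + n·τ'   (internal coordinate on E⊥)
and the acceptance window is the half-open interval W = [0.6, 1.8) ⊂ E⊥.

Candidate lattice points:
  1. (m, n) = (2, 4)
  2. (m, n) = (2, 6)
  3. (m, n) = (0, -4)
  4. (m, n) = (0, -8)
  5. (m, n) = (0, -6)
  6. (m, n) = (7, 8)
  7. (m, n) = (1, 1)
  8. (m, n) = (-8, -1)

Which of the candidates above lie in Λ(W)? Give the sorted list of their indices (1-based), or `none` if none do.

Compute τ' = (5−√29)/2 = -0.19258, so π⊥(m,n) = m -0.19258·n.
[1] lift (2,4): star map gives 1.22967; window check 0.6 ≤ 1.22967 < 1.8 is true → IN Λ
[2] lift (2,6): star map gives 0.84451; window check 0.6 ≤ 0.84451 < 1.8 is true → IN Λ
[3] lift (0,-4): star map gives 0.77033; window check 0.6 ≤ 0.77033 < 1.8 is true → IN Λ
[4] lift (0,-8): star map gives 1.54066; window check 0.6 ≤ 1.54066 < 1.8 is true → IN Λ
[5] lift (0,-6): star map gives 1.15549; window check 0.6 ≤ 1.15549 < 1.8 is true → IN Λ
[6] lift (7,8): star map gives 5.45934; window check 0.6 ≤ 5.45934 < 1.8 is false → out
[7] lift (1,1): star map gives 0.80742; window check 0.6 ≤ 0.80742 < 1.8 is true → IN Λ
[8] lift (-8,-1): star map gives -7.80742; window check 0.6 ≤ -7.80742 < 1.8 is false → out

1, 2, 3, 4, 5, 7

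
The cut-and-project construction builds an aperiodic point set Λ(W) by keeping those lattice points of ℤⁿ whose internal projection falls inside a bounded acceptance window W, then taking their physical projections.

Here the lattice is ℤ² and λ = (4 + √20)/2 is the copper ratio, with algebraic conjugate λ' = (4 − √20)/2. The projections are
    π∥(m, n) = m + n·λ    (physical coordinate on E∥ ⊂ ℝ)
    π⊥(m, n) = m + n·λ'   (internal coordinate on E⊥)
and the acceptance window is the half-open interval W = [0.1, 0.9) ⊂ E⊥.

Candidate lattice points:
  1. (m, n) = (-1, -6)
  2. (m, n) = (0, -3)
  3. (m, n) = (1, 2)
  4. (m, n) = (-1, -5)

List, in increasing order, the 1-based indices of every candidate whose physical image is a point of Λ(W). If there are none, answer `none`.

λ' = (4−√20)/2 ≈ -0.236068.
[1] lift (-1,-6): star map gives 0.416408; window check 0.1 ≤ 0.416408 < 0.9 is true → IN Λ
[2] lift (0,-3): star map gives 0.708204; window check 0.1 ≤ 0.708204 < 0.9 is true → IN Λ
[3] lift (1,2): star map gives 0.527864; window check 0.1 ≤ 0.527864 < 0.9 is true → IN Λ
[4] lift (-1,-5): star map gives 0.180340; window check 0.1 ≤ 0.180340 < 0.9 is true → IN Λ

1, 2, 3, 4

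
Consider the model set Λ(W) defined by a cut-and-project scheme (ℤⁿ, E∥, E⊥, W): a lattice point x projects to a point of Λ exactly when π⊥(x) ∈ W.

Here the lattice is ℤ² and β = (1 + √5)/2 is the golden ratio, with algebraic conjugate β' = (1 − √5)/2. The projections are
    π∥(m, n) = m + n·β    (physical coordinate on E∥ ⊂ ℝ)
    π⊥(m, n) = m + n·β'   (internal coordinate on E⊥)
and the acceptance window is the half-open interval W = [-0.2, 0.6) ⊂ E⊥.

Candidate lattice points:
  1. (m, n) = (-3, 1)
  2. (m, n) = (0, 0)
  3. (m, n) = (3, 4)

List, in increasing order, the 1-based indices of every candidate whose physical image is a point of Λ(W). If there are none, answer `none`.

β' = (1−√5)/2 ≈ -0.618034.
#1 (-3,1): internal coord -3 + (1)·β' = -3.618034; -3.618034 ∉ [-0.2, 0.6) → out
#2 (0,0): internal coord 0 + (0)·β' = +0.000000; +0.000000 ∈ [-0.2, 0.6) → IN Λ
#3 (3,4): internal coord 3 + (4)·β' = +0.527864; +0.527864 ∈ [-0.2, 0.6) → IN Λ

2, 3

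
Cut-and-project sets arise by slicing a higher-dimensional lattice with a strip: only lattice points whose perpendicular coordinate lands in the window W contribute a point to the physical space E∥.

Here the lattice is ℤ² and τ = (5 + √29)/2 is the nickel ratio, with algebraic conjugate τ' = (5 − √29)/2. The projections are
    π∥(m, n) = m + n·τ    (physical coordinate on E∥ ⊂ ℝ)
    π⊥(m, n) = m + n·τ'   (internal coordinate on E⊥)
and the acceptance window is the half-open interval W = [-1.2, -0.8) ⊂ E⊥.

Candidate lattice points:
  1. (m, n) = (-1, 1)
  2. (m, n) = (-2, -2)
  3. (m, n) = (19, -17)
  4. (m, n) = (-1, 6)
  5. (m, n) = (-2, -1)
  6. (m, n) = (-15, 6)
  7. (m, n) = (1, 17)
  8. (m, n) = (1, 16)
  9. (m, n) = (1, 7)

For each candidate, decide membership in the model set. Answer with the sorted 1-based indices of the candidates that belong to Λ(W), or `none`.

1

Compute τ' = (5−√29)/2 = -0.1926, so π⊥(m,n) = m -0.1926·n.
candidate 1: (m,n)=(-1,1) → π∥ = -1+1·τ ≈ 4.1926, π⊥ = -1+1·τ' ≈ -1.1926 ∈ [-1.2, -0.8) ⇒ IN Λ
candidate 2: (m,n)=(-2,-2) → π∥ = -2-2·τ ≈ -12.3852, π⊥ = -2-2·τ' ≈ -1.6148 ∉ [-1.2, -0.8) ⇒ out
candidate 3: (m,n)=(19,-17) → π∥ = 19-17·τ ≈ -69.2739, π⊥ = 19-17·τ' ≈ 22.2739 ∉ [-1.2, -0.8) ⇒ out
candidate 4: (m,n)=(-1,6) → π∥ = -1+6·τ ≈ 30.1555, π⊥ = -1+6·τ' ≈ -2.1555 ∉ [-1.2, -0.8) ⇒ out
candidate 5: (m,n)=(-2,-1) → π∥ = -2-1·τ ≈ -7.1926, π⊥ = -2-1·τ' ≈ -1.8074 ∉ [-1.2, -0.8) ⇒ out
candidate 6: (m,n)=(-15,6) → π∥ = -15+6·τ ≈ 16.1555, π⊥ = -15+6·τ' ≈ -16.1555 ∉ [-1.2, -0.8) ⇒ out
candidate 7: (m,n)=(1,17) → π∥ = 1+17·τ ≈ 89.2739, π⊥ = 1+17·τ' ≈ -2.2739 ∉ [-1.2, -0.8) ⇒ out
candidate 8: (m,n)=(1,16) → π∥ = 1+16·τ ≈ 84.0813, π⊥ = 1+16·τ' ≈ -2.0813 ∉ [-1.2, -0.8) ⇒ out
candidate 9: (m,n)=(1,7) → π∥ = 1+7·τ ≈ 37.3481, π⊥ = 1+7·τ' ≈ -0.3481 ∉ [-1.2, -0.8) ⇒ out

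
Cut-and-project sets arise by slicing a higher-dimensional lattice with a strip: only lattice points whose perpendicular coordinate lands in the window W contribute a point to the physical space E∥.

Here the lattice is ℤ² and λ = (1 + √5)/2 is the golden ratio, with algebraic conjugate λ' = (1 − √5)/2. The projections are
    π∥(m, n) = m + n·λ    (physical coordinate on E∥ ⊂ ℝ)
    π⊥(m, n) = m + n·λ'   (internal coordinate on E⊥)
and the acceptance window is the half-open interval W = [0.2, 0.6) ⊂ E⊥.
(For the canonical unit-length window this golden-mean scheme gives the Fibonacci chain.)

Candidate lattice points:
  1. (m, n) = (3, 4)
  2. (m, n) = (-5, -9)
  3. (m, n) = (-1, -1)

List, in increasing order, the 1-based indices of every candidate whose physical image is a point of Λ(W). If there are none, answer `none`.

Numerically λ ≈ 1.61803 and λ' = −1/λ ≈ -0.61803.
[1] lift (3,4): star map gives 0.52786; window check 0.2 ≤ 0.52786 < 0.6 is true → IN Λ
[2] lift (-5,-9): star map gives 0.56231; window check 0.2 ≤ 0.56231 < 0.6 is true → IN Λ
[3] lift (-1,-1): star map gives -0.38197; window check 0.2 ≤ -0.38197 < 0.6 is false → out

1, 2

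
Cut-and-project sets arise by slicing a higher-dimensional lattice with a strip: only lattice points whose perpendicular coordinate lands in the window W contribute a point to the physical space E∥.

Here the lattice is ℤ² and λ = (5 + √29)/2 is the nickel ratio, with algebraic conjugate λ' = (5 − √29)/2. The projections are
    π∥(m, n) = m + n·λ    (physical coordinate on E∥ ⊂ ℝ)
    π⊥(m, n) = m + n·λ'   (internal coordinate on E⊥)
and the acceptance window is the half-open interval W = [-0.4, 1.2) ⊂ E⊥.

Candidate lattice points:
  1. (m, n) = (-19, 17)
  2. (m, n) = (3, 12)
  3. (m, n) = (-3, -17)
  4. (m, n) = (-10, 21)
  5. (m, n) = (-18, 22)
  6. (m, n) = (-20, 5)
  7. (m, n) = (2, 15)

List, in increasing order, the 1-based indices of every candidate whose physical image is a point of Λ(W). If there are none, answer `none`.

2, 3

Compute λ' = (5−√29)/2 = -0.19258, so π⊥(m,n) = m -0.19258·n.
[1] lift (-19,17): star map gives -22.27390; window check -0.4 ≤ -22.27390 < 1.2 is false → out
[2] lift (3,12): star map gives 0.68901; window check -0.4 ≤ 0.68901 < 1.2 is true → IN Λ
[3] lift (-3,-17): star map gives 0.27390; window check -0.4 ≤ 0.27390 < 1.2 is true → IN Λ
[4] lift (-10,21): star map gives -14.04423; window check -0.4 ≤ -14.04423 < 1.2 is false → out
[5] lift (-18,22): star map gives -22.23681; window check -0.4 ≤ -22.23681 < 1.2 is false → out
[6] lift (-20,5): star map gives -20.96291; window check -0.4 ≤ -20.96291 < 1.2 is false → out
[7] lift (2,15): star map gives -0.88874; window check -0.4 ≤ -0.88874 < 1.2 is false → out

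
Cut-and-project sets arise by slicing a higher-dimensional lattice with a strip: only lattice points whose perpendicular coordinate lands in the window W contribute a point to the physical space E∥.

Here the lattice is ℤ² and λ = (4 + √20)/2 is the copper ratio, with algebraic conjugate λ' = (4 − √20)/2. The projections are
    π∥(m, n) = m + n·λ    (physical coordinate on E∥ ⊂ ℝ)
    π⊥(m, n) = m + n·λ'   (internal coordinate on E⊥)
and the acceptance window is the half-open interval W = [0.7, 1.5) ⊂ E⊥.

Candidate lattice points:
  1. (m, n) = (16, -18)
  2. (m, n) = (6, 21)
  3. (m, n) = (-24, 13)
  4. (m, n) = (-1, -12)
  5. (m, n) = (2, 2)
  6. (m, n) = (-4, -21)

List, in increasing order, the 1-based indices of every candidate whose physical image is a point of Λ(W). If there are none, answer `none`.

2, 6

λ' = (4−√20)/2 ≈ -0.2361.
candidate 1: (m,n)=(16,-18) → π∥ = 16-18·λ ≈ -60.2492, π⊥ = 16-18·λ' ≈ 20.2492 ∉ [0.7, 1.5) ⇒ out
candidate 2: (m,n)=(6,21) → π∥ = 6+21·λ ≈ 94.9574, π⊥ = 6+21·λ' ≈ 1.0426 ∈ [0.7, 1.5) ⇒ IN Λ
candidate 3: (m,n)=(-24,13) → π∥ = -24+13·λ ≈ 31.0689, π⊥ = -24+13·λ' ≈ -27.0689 ∉ [0.7, 1.5) ⇒ out
candidate 4: (m,n)=(-1,-12) → π∥ = -1-12·λ ≈ -51.8328, π⊥ = -1-12·λ' ≈ 1.8328 ∉ [0.7, 1.5) ⇒ out
candidate 5: (m,n)=(2,2) → π∥ = 2+2·λ ≈ 10.4721, π⊥ = 2+2·λ' ≈ 1.5279 ∉ [0.7, 1.5) ⇒ out
candidate 6: (m,n)=(-4,-21) → π∥ = -4-21·λ ≈ -92.9574, π⊥ = -4-21·λ' ≈ 0.9574 ∈ [0.7, 1.5) ⇒ IN Λ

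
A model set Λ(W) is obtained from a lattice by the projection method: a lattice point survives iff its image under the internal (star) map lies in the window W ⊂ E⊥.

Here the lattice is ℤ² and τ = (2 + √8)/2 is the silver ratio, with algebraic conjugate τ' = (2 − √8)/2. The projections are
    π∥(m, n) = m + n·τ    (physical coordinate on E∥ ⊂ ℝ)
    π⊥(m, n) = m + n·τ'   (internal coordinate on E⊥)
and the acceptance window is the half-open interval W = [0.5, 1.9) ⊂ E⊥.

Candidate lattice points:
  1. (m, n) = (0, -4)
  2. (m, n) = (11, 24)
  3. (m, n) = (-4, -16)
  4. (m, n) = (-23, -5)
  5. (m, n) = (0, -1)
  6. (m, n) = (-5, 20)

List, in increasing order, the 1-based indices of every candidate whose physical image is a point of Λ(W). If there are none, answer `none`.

1, 2

Numerically τ ≈ 2.4142 and τ' = −1/τ ≈ -0.4142.
[1] lift (0,-4): star map gives 1.6569; window check 0.5 ≤ 1.6569 < 1.9 is true → IN Λ
[2] lift (11,24): star map gives 1.0589; window check 0.5 ≤ 1.0589 < 1.9 is true → IN Λ
[3] lift (-4,-16): star map gives 2.6274; window check 0.5 ≤ 2.6274 < 1.9 is false → out
[4] lift (-23,-5): star map gives -20.9289; window check 0.5 ≤ -20.9289 < 1.9 is false → out
[5] lift (0,-1): star map gives 0.4142; window check 0.5 ≤ 0.4142 < 1.9 is false → out
[6] lift (-5,20): star map gives -13.2843; window check 0.5 ≤ -13.2843 < 1.9 is false → out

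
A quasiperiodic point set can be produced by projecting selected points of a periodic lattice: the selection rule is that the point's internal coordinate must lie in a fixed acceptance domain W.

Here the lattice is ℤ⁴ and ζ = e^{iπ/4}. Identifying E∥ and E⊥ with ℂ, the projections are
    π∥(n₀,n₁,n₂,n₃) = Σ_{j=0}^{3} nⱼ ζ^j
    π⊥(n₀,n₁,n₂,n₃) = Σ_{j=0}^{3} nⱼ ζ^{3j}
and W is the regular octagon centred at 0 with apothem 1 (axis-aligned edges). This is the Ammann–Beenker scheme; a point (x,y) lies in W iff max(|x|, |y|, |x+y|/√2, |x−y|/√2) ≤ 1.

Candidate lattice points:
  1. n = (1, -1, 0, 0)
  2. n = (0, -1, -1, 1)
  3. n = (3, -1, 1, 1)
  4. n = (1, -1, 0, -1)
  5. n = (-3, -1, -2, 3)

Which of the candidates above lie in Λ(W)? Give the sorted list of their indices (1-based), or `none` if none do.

Internal map: ζ^{3j} for j=0..3 gives (1,0), (−√2/2,√2/2), (0,−1), (√2/2,√2/2).
#1 (1, -1, 0, 0): internal (1.70711, -0.70711); octagon support 1.70711 vs apothem 1 → ∉ W
#2 (0, -1, -1, 1): internal (1.41421, 1.00000); octagon support 1.70711 vs apothem 1 → ∉ W
#3 (3, -1, 1, 1): internal (4.41421, -1.00000); octagon support 4.41421 vs apothem 1 → ∉ W
#4 (1, -1, 0, -1): internal (1.00000, -1.41421); octagon support 1.70711 vs apothem 1 → ∉ W
#5 (-3, -1, -2, 3): internal (-0.17157, 3.41421); octagon support 3.41421 vs apothem 1 → ∉ W

none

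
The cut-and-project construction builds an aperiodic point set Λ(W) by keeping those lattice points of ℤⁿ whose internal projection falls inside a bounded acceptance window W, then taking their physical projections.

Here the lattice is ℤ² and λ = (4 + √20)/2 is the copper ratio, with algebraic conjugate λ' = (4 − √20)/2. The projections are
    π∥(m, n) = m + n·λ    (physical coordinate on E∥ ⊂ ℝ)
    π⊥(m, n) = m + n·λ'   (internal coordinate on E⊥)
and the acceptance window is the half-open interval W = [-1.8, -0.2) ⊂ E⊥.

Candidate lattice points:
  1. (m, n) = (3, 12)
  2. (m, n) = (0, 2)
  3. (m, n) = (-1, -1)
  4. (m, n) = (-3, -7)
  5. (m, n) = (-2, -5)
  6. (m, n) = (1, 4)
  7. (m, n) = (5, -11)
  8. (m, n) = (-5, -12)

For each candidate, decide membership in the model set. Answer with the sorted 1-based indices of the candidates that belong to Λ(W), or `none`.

2, 3, 4, 5

λ' = (4−√20)/2 ≈ -0.2361.
[1] lift (3,12): star map gives 0.1672; window check -1.8 ≤ 0.1672 < -0.2 is false → out
[2] lift (0,2): star map gives -0.4721; window check -1.8 ≤ -0.4721 < -0.2 is true → IN Λ
[3] lift (-1,-1): star map gives -0.7639; window check -1.8 ≤ -0.7639 < -0.2 is true → IN Λ
[4] lift (-3,-7): star map gives -1.3475; window check -1.8 ≤ -1.3475 < -0.2 is true → IN Λ
[5] lift (-2,-5): star map gives -0.8197; window check -1.8 ≤ -0.8197 < -0.2 is true → IN Λ
[6] lift (1,4): star map gives 0.0557; window check -1.8 ≤ 0.0557 < -0.2 is false → out
[7] lift (5,-11): star map gives 7.5967; window check -1.8 ≤ 7.5967 < -0.2 is false → out
[8] lift (-5,-12): star map gives -2.1672; window check -1.8 ≤ -2.1672 < -0.2 is false → out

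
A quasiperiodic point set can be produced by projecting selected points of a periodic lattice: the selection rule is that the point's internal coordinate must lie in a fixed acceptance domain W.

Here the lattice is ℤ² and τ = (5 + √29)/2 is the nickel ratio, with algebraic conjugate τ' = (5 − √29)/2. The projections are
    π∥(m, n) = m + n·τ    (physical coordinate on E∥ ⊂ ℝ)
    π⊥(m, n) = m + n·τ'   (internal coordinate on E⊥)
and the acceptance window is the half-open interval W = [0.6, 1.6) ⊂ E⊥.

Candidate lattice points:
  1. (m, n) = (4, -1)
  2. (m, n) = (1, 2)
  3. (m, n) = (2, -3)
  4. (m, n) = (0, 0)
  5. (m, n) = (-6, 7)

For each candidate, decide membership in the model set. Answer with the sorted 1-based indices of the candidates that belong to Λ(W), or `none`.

2

Compute τ' = (5−√29)/2 = -0.19258, so π⊥(m,n) = m -0.19258·n.
#1 (4,-1): internal coord 4 + (-1)·τ' = +4.19258; +4.19258 ∉ [0.6, 1.6) → out
#2 (1,2): internal coord 1 + (2)·τ' = +0.61484; +0.61484 ∈ [0.6, 1.6) → IN Λ
#3 (2,-3): internal coord 2 + (-3)·τ' = +2.57775; +2.57775 ∉ [0.6, 1.6) → out
#4 (0,0): internal coord 0 + (0)·τ' = +0.00000; +0.00000 ∉ [0.6, 1.6) → out
#5 (-6,7): internal coord -6 + (7)·τ' = -7.34808; -7.34808 ∉ [0.6, 1.6) → out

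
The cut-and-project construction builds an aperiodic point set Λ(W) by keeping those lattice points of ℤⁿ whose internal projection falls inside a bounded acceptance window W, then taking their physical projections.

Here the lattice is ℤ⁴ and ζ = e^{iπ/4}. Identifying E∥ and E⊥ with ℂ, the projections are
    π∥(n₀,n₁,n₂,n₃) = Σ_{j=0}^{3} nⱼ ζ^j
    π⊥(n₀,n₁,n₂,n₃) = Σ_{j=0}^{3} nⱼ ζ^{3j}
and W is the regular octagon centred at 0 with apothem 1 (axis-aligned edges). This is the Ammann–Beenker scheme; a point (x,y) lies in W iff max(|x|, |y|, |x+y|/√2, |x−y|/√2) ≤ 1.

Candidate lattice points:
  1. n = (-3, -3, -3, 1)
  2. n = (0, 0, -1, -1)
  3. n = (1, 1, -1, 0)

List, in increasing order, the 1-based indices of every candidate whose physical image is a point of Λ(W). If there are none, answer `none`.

2

With ζ = e^{iπ/4} the internal vectors are ζ^0,ζ^3,ζ^6,ζ^9.
candidate 1: n = (-3, -3, -3, 1) → π⊥ ≈ (-0.1716, +1.5858); max(|x|,|y|,|x±y|/√2) = 1.5858 > 1 ⇒ ∉ W
candidate 2: n = (0, 0, -1, -1) → π⊥ ≈ (-0.7071, +0.2929); max(|x|,|y|,|x±y|/√2) = 0.7071 ≤ 1 ⇒ ∈ W
candidate 3: n = (1, 1, -1, 0) → π⊥ ≈ (+0.2929, +1.7071); max(|x|,|y|,|x±y|/√2) = 1.7071 > 1 ⇒ ∉ W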